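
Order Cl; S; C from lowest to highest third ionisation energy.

S < Cl < C

After 2 electrons have been removed, what remains? Cl²⁺ still has 5 valence electrons; S²⁺ still has 4 valence electrons; C²⁺ still has 2 valence electrons.
All are still removing valence electrons, so compare the +2 ions as you would atoms: IE_3 generally rises across a period (higher Z_eff) and falls down a group (larger shell), subject to the usual subshell exceptions.
Valence configurations: Cl²⁺ [Ne]3s²3p³, S²⁺ [Ne]3s²3p², C²⁺ [He]2s².
Tabulated IE_3 (kJ/mol): Cl 3822, S 3357, C 4620.
So the third ionization energies run S < Cl < C.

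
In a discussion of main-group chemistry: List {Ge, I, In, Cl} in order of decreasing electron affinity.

Cl > I > Ge > In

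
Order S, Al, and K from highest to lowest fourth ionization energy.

Al > K > S

The fourth ionization energy removes an electron from the +3 ion. For each element: S³⁺ still has 3 valence electrons; Al³⁺ is the bare [Ne] core; K³⁺ is already 2 electrons into the core.
Core electrons are held far more tightly than valence electrons, so K and Al top the IE_4 order.
The numbers (kJ/mol): S 4556, Al 11577, K 5877.
Overall IE_4 order: S < K < Al.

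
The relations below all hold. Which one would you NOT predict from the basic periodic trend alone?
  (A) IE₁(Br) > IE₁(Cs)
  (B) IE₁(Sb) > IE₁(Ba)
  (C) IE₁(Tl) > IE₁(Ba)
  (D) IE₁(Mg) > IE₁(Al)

The general trend: IE₁ increases across a period and decreases down a group.
(A) Br (period 4, group 17) vs Cs (period 6, group 1): the stated order agrees with the simple trend.
(B) Sb (period 5, group 15) vs Ba (period 6, group 2): the stated order agrees with the simple trend.
(C) Tl (period 6, group 13) vs Ba (period 6, group 2): the stated order agrees with the simple trend.
(D) Mg (period 3, group 2) vs Al (period 3, group 13): the stated order contradicts the simple trend.
The exception is (D): Al's single 3p electron is easier to remove than one from Mg's filled 3s².

(D)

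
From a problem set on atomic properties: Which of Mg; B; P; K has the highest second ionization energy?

Consider each +1 ion: Mg⁺ still has 1 valence electron; B⁺ still has 2 valence electrons; P⁺ still has 4 valence electrons; K⁺ is the bare [Ar] core.
Core electrons are held far more tightly than valence electrons, so K tops the IE_2 order.
Valence configurations: Mg⁺ [Ne]3s¹, B⁺ [He]2s², P⁺ [Ne]3s²3p².
The numbers (kJ/mol): Mg 1451, B 2427, P 1907, K 3052.
Putting it together, IE_2: Mg < P < B < K.

K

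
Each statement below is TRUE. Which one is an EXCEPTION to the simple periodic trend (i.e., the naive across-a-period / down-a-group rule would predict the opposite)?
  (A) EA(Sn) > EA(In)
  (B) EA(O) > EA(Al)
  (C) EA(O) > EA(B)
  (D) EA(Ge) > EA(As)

The general trend: electron affinity increases across a period and decreases down a group.
(A) Sn (period 5, group 14) vs In (period 5, group 13): the stated order agrees with the simple trend.
(B) O (period 2, group 16) vs Al (period 3, group 13): the stated order agrees with the simple trend.
(C) O (period 2, group 16) vs B (period 2, group 13): the stated order agrees with the simple trend.
(D) Ge (period 4, group 14) vs As (period 4, group 15): the stated order contradicts the simple trend.
The exception is (D): adding an electron to As's half-filled 4p³ is unfavourable, so Ge (4p²) has the more exothermic EA.

(D)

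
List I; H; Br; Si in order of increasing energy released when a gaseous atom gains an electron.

H is in period 1, group 1; Si is in period 3, group 14; Br is in period 4, group 17; I is in period 5, group 17.
EA tends to increase across a period and decrease down a group, though the pattern is less regular than for IE or radius.
Neither a single period nor a single group — weigh both effects.
Si > H: the two effects oppose for this pair; the across-period effect wins (134 vs 73 kJ/mol).
I > Si: period and group pull opposite ways; the across-period shift dominates (295 vs 134 kJ/mol).
Br > I: they share group 17; the group trend gives Br the larger value.
Approximate values (kJ/mol): H 73, Si 134, Br 325, I 295.
So from lowest to highest: H < Si < I < Br.

H < Si < I < Br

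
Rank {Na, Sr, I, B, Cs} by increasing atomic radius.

B < I < Na < Sr < Cs

B is in period 2, group 13; Na is in period 3, group 1; Sr is in period 5, group 2; I is in period 5, group 17; Cs is in period 6, group 1.
Radius decreases left→right (rising Z_eff, same n) and increases top→bottom (higher n).
These span different periods and groups, so the two trends combine.
I > B: period and group pull opposite ways; the down-group shift dominates (133 vs 85 pm).
Na > I: period and group pull opposite ways; the across-period shift dominates (155 vs 133 pm).
Sr > Na: period and group pull opposite ways; the down-group shift dominates (185 vs 155 pm).
Cs > Sr: relative to Sr, both the across-period and down-group shifts push Cs's atomic radius up.
Tabulated atomic radius (pm): B 85, Na 155, Sr 185, I 133, Cs 232.
So from smallest to largest: B < I < Na < Sr < Cs.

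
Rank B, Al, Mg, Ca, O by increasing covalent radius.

B is in period 2, group 13; O is in period 2, group 16; Mg is in period 3, group 2; Al is in period 3, group 13; Ca is in period 4, group 2.
Across a period the added protons contract the valence shell; down a group each new principal shell makes the atom larger.
Here both period and group differ, so the two effects have to be weighed against each other.
B > O: B lies to the left of O in period 2, so the across-period effect alone puts B larger.
Al > B: Al sits below B in group 13, so the down-group effect alone puts Al larger.
Mg > Al: Mg lies to the left of Al in period 3, so the across-period effect alone puts Mg larger.
Ca > Mg: they share group 2; the group trend gives Ca the larger value.
Tabulated atomic radius (pm): B 85, O 63, Mg 139, Al 126, Ca 171.
So from smallest to largest: O < B < Al < Mg < Ca.

O < B < Al < Mg < Ca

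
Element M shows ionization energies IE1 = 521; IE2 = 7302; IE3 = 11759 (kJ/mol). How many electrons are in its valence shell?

1

Look for the largest jump between consecutive ionization energies: IE2/IE1 ≈ 14.0, far larger than any earlier ratio.
That jump marks the point where a core electron is being removed. So the atom has 1 valence electron.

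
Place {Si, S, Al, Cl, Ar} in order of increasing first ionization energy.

Al is in period 3, group 13; Si is in period 3, group 14; S is in period 3, group 16; Cl is in period 3, group 17; Ar is in period 3, group 18.
Across a period the outer electron is held more tightly (higher IE₁); down a group it sits in a higher shell, more shielded, and comes off more easily.
All lie in period 3, so first ionization energy increases left to right.
So from lowest to highest: Al < Si < S < Cl < Ar.

Al, Si, S, Cl, Ar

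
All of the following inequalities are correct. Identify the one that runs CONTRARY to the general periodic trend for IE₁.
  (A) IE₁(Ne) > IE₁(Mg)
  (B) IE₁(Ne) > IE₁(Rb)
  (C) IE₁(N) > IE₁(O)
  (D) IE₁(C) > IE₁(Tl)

The general trend: IE₁ increases across a period and decreases down a group.
(A) Ne (period 2, group 18) vs Mg (period 3, group 2): the stated order agrees with the simple trend.
(B) Ne (period 2, group 18) vs Rb (period 5, group 1): the stated order agrees with the simple trend.
(C) N (period 2, group 15) vs O (period 2, group 16): the stated order contradicts the simple trend.
(D) C (period 2, group 14) vs Tl (period 6, group 13): the stated order agrees with the simple trend.
The exception is (C): pairing an electron in O's 2p⁴ costs repulsion energy, so O ionizes more easily than half-filled N (2p³).

(C)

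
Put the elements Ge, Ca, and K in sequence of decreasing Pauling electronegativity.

Ge > Ca > K

K is in period 4, group 1; Ca is in period 4, group 2; Ge is in period 4, group 14.
EN rises left→right (higher Z_eff, smaller atoms) and falls top→bottom (larger, more shielded atoms).
All lie in period 4, so electronegativity increases left to right.
So from highest to lowest: Ge > Ca > K.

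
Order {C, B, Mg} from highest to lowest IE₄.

B > Mg > C

After 3 electrons have been removed, what remains? C³⁺ still has 1 valence electron; B³⁺ is the bare [He] core; Mg³⁺ is already 1 electron into the core.
Core electrons are held far more tightly than valence electrons, so Mg and B top the IE_4 order.
Approximate IE_4 values (kJ/mol): C 6223, B 25026, Mg 10543.
Putting it together, IE_4: C < Mg < B.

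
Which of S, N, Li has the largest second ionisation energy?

Li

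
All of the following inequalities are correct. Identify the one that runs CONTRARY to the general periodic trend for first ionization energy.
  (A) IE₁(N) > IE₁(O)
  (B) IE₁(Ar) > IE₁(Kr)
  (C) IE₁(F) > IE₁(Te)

The general trend: first ionization energy increases across a period and decreases down a group.
(A) N (period 2, group 15) vs O (period 2, group 16): the stated order contradicts the simple trend.
(B) Ar (period 3, group 18) vs Kr (period 4, group 18): the stated order agrees with the simple trend.
(C) F (period 2, group 17) vs Te (period 5, group 16): the stated order agrees with the simple trend.
The exception is (A): pairing an electron in O's 2p⁴ costs repulsion energy, so O ionizes more easily than half-filled N (2p³).

(A)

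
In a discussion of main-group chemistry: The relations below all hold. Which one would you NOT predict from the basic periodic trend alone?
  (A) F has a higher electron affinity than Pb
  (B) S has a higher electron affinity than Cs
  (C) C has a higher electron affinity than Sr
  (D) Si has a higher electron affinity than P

(D)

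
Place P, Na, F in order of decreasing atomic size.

Na > P > F

F is in period 2, group 17; Na is in period 3, group 1; P is in period 3, group 15.
Radius decreases left→right (rising Z_eff, same n) and increases top→bottom (higher n).
These span different periods and groups, so the two trends combine.
P > F: relative to F, both the across-period and down-group shifts push P's atomic radius up.
Na > P: Na lies to the left of P in period 3, so the across-period effect alone puts Na larger.
Approximate values (pm): F 64, Na 155, P 111.
So from largest to smallest: Na > P > F.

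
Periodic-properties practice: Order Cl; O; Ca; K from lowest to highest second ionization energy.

Ca < Cl < K < O

IE_2 is the cost of taking one more electron from the +1 cation: Cl⁺ still has 6 valence electrons; O⁺ still has 5 valence electrons; Ca⁺ still has 1 valence electron; K⁺ is the bare [Ar] core.
Usually core removal costs more than valence removal, but here the competition is close: a tightly held n=2 valence electron can cost more to remove than an n=3 core electron, so the actual values have to decide it.
Valence configurations: Cl⁺ [Ne]3s²3p⁴, O⁺ [He]2s²2p³, Ca⁺ [Ar]4s¹.
Approximate IE_2 values (kJ/mol): Cl 2298, O 3388, Ca 1145, K 3052.
Overall IE_2 order: Ca < Cl < K < O.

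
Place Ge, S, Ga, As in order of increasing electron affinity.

Ga < As < Ge < S

S is in period 3, group 16; Ga is in period 4, group 13; Ge is in period 4, group 14; As is in period 4, group 15.
EA tends to increase across a period and decrease down a group, though the pattern is less regular than for IE or radius.
Here both period and group differ, so the two effects have to be weighed against each other.
As > Ga: both are in period 4; the period trend gives As the larger value.
Ge > As: this pair runs against the simple trend — see the exception note.
S > Ge: both effects reinforce here, so S is clearly the higher of the two.
Note the exception: Ge has a higher electron affinity than As, contrary to the simple trend — adding an electron to As's half-filled 4p³ is unfavourable, so Ge (4p²) has the more exothermic EA.
Approximate values (kJ/mol): S 200, Ga 29, Ge 119, As 78.
So from lowest to highest: Ga < As < Ge < S.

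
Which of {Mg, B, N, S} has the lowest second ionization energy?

Mg

After 1 electron has been removed, what remains? Mg⁺ still has 1 valence electron; B⁺ still has 2 valence electrons; N⁺ still has 4 valence electrons; S⁺ still has 5 valence electrons.
All are still removing valence electrons, so compare the +1 ions as you would atoms: IE_2 generally rises across a period (higher Z_eff) and falls down a group (larger shell), subject to the usual subshell exceptions.
Valence configurations: Mg⁺ [Ne]3s¹, B⁺ [He]2s², N⁺ [He]2s²2p², S⁺ [Ne]3s²3p³.
The numbers (kJ/mol): Mg 1451, B 2427, N 2856, S 2252.
Putting it together, IE_2: Mg < S < B < N.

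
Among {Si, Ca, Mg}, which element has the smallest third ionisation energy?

Si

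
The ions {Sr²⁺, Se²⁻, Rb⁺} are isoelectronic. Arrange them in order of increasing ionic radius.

Sr²⁺ < Rb⁺ < Se²⁻

All of these have 36 electrons, so size is governed by nuclear charge alone: the more protons, the stronger the pull on the same electron cloud, and the smaller the ion.
Nuclear charges: Sr²⁺ (Z=38), Rb⁺ (Z=37), Se²⁻ (Z=34).
Smallest to largest: Sr²⁺ < Rb⁺ < Se²⁻.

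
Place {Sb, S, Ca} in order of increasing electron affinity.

Ca < Sb < S

S is in period 3, group 16; Ca is in period 4, group 2; Sb is in period 5, group 15.
EA tends to increase across a period and decrease down a group, though the pattern is less regular than for IE or radius.
These span different periods and groups, so the two trends combine.
Sb > Ca: the two effects oppose for this pair; the across-period effect wins (103 vs 2 kJ/mol).
S > Sb: both effects reinforce here, so S is clearly the higher of the two.
Tabulated electron affinity (kJ/mol): S 200, Ca 2, Sb 103.
So from lowest to highest: Ca < Sb < S.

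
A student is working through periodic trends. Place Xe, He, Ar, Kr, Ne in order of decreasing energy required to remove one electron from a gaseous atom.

He > Ne > Ar > Kr > Xe

He is in period 1, group 18; Ne is in period 2, group 18; Ar is in period 3, group 18; Kr is in period 4, group 18; Xe is in period 5, group 18.
IE₁ increases left→right with effective nuclear charge and decreases top→bottom as the valence shell moves farther out.
All are in group 18, so first ionization energy increases up the group.
So from highest to lowest: He > Ne > Ar > Kr > Xe.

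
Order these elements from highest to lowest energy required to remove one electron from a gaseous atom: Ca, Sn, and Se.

Se, Sn, Ca

Across a period the outer electron is held more tightly (higher IE₁); down a group it sits in a higher shell, more shielded, and comes off more easily.
Here both period and group differ, so the two effects have to be weighed against each other.
Sn > Ca: period and group pull opposite ways; the across-period shift dominates (709 vs 590 kJ/mol).
Se > Sn: relative to Sn, both the across-period and down-group shifts push Se's first ionization energy up.
For reference (kJ/mol): Ca 590, Se 941, Sn 709.
So from highest to lowest: Se > Sn > Ca.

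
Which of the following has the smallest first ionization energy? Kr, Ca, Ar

Ar is in period 3, group 18; Ca is in period 4, group 2; Kr is in period 4, group 18.
Removing the outermost electron gets harder across a period and easier down a group.
Neither a single period nor a single group — weigh both effects.
Kr > Ca: both are in period 4; the period trend gives Kr the larger value.
Ar > Kr: they share group 18; the group trend gives Ar the larger value.
For reference (kJ/mol): Ar 1521, Ca 590, Kr 1351.
The smallest first ionization energy among these belongs to Ca.

Ca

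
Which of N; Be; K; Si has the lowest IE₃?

Si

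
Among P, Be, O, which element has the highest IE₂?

O

Consider each +1 ion: P⁺ still has 4 valence electrons; Be⁺ still has 1 valence electron; O⁺ still has 5 valence electrons.
All are still removing valence electrons, so compare the +1 ions as you would atoms: IE_2 generally rises across a period (higher Z_eff) and falls down a group (larger shell), subject to the usual subshell exceptions.
Valence configurations: P⁺ [Ne]3s²3p², Be⁺ [He]2s¹, O⁺ [He]2s²2p³.
Tabulated IE_2 (kJ/mol): P 1907, Be 1757, O 3388.
Hence IE_2: Be < P < O.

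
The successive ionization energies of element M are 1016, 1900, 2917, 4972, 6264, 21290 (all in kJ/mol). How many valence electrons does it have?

5

Look for the largest jump between consecutive ionization energies: IE6/IE5 ≈ 3.4, far larger than any earlier ratio.
That jump marks the point where a core electron is being removed. So the atom has 5 valence electrons.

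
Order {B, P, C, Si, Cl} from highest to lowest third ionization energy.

C, Cl, B, Si, P

Consider each +2 ion: B²⁺ still has 1 valence electron; P²⁺ still has 3 valence electrons; C²⁺ still has 2 valence electrons; Si²⁺ still has 2 valence electrons; Cl²⁺ still has 5 valence electrons.
All are still removing valence electrons, so compare the +2 ions as you would atoms: IE_3 generally rises across a period (higher Z_eff) and falls down a group (larger shell), subject to the usual subshell exceptions.
Valence configurations: B²⁺ [He]2s¹, P²⁺ [Ne]3s²3p¹, C²⁺ [He]2s², Si²⁺ [Ne]3s², Cl²⁺ [Ne]3s²3p³.
P²⁺ loses a lone 3p electron whereas Si²⁺ must break into a filled 3s² pair, so IE_3(Si) > IE_3(P) even though P has the higher nuclear charge.
Tabulated IE_3 (kJ/mol): B 3660, P 2914, C 4620, Si 3232, Cl 3822.
So the third ionization energies run P < Si < B < Cl < C.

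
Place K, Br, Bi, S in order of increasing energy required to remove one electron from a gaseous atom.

Across a period the outer electron is held more tightly (higher IE₁); down a group it sits in a higher shell, more shielded, and comes off more easily.
Here both period and group differ, so the two effects have to be weighed against each other.
Bi > K: period and group pull opposite ways; the across-period shift dominates (703 vs 419 kJ/mol).
S > Bi: relative to Bi, both the across-period and down-group shifts push S's first ionization energy up.
Br > S: the two effects oppose for this pair; the across-period effect wins (1140 vs 1000 kJ/mol).
For reference (kJ/mol): S 1000, K 419, Br 1140, Bi 703.
So from lowest to highest: K < Bi < S < Br.

K, Bi, S, Br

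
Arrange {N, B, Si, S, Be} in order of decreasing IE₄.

B, Be, N, S, Si

The fourth ionization energy removes an electron from the +3 ion. For each element: N³⁺ still has 2 valence electrons; B³⁺ is the bare [He] core; Si³⁺ still has 1 valence electron; S³⁺ still has 3 valence electrons; Be³⁺ is already 1 electron into the core.
Core electrons are held far more tightly than valence electrons, so Be and B top the IE_4 order.
Valence configurations: N³⁺ [He]2s², Si³⁺ [Ne]3s¹, S³⁺ [Ne]3s²3p¹.
Approximate IE_4 values (kJ/mol): N 7475, B 25026, Si 4356, S 4556, Be 21007.
So the fourth ionization energies run Si < S < N < Be < B.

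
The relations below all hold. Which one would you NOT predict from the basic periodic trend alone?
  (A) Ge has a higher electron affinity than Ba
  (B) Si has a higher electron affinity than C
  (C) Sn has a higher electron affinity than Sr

The general trend: electron affinity increases across a period and decreases down a group.
(A) Ge (period 4, group 14) vs Ba (period 6, group 2): the stated order agrees with the simple trend.
(B) Si (period 3, group 14) vs C (period 2, group 14): the stated order contradicts the simple trend.
(C) Sn (period 5, group 14) vs Sr (period 5, group 2): the stated order agrees with the simple trend.
The exception is (B): Si's larger, more diffuse 3p orbitals accept an added electron slightly more readily than C's compact 2p.

(B)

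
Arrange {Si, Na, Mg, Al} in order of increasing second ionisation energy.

IE_2 is the cost of taking one more electron from the +1 cation: Si⁺ still has 3 valence electrons; Na⁺ is the bare [Ne] core; Mg⁺ still has 1 valence electron; Al⁺ still has 2 valence electrons.
Core electrons are held far more tightly than valence electrons, so Na tops the IE_2 order.
Valence configurations: Si⁺ [Ne]3s²3p¹, Mg⁺ [Ne]3s¹, Al⁺ [Ne]3s².
Si⁺ loses a lone 3p electron whereas Al⁺ must break into a filled 3s² pair, so IE_2(Al) > IE_2(Si) even though Si has the higher nuclear charge.
The numbers (kJ/mol): Si 1577, Na 4562, Mg 1451, Al 1817.
So the second ionization energies run Mg < Si < Al < Na.

Mg, Si, Al, Na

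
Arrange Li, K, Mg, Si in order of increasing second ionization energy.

Mg, Si, K, Li

The second ionization energy removes an electron from the +1 ion. For each element: Li⁺ is the bare [He] core; K⁺ is the bare [Ar] core; Mg⁺ still has 1 valence electron; Si⁺ still has 3 valence electrons.
Core electrons are held far more tightly than valence electrons, so K and Li top the IE_2 order.
Valence configurations: Mg⁺ [Ne]3s¹, Si⁺ [Ne]3s²3p¹.
Tabulated IE_2 (kJ/mol): Li 7298, K 3052, Mg 1451, Si 1577.
Overall IE_2 order: Mg < Si < K < Li.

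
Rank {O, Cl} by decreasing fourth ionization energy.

O > Cl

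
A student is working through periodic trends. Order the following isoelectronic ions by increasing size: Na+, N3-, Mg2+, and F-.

Mg2+ < Na+ < F- < N3-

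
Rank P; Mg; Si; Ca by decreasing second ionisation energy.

The second ionization energy removes an electron from the +1 ion. For each element: P⁺ still has 4 valence electrons; Mg⁺ still has 1 valence electron; Si⁺ still has 3 valence electrons; Ca⁺ still has 1 valence electron.
All are still removing valence electrons, so compare the +1 ions as you would atoms: IE_2 generally rises across a period (higher Z_eff) and falls down a group (larger shell), subject to the usual subshell exceptions.
Valence configurations: P⁺ [Ne]3s²3p², Mg⁺ [Ne]3s¹, Si⁺ [Ne]3s²3p¹, Ca⁺ [Ar]4s¹.
Approximate IE_2 values (kJ/mol): P 1907, Mg 1451, Si 1577, Ca 1145.
Overall IE_2 order: Ca < Mg < Si < P.

P > Si > Mg > Ca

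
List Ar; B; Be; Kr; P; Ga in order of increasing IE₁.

Be is in period 2, group 2; B is in period 2, group 13; P is in period 3, group 15; Ar is in period 3, group 18; Ga is in period 4, group 13; Kr is in period 4, group 18.
Across a period the outer electron is held more tightly (higher IE₁); down a group it sits in a higher shell, more shielded, and comes off more easily.
Here both period and group differ, so the two effects have to be weighed against each other.
B > Ga: B sits above Ga in group 13, so the down-group effect alone puts B higher.
Be > B: this pair runs against the simple trend — see the exception note.
P > Be: period and group pull opposite ways; the across-period shift dominates (1012 vs 900 kJ/mol).
Kr > P: the two effects oppose for this pair; the across-period effect wins (1351 vs 1012 kJ/mol).
Ar > Kr: Ar sits above Kr in group 18, so the down-group effect alone puts Ar higher.
Note the exception: Be has a higher first ionization energy than B, contrary to the simple trend — removing B's lone 2p electron is easier than breaking Be's filled 2s².
Approximate values (kJ/mol): Be 900, B 801, P 1012, Ar 1521, Ga 579, Kr 1351.
So from lowest to highest: Ga < B < Be < P < Kr < Ar.

Ga, B, Be, P, Kr, Ar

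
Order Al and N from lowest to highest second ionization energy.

Al < N

Consider each +1 ion: Al⁺ still has 2 valence electrons; N⁺ still has 4 valence electrons.
All are still removing valence electrons, so compare the +1 ions as you would atoms: IE_2 generally rises across a period (higher Z_eff) and falls down a group (larger shell), subject to the usual subshell exceptions.
Valence configurations: Al⁺ [Ne]3s², N⁺ [He]2s²2p².
Approximate IE_2 values (kJ/mol): Al 1817, N 2856.
Hence IE_2: Al < N.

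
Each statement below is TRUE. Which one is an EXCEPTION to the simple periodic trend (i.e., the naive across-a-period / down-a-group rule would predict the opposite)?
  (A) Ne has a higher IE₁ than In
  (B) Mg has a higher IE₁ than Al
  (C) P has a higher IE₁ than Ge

The general trend: IE₁ increases across a period and decreases down a group.
(A) Ne (period 2, group 18) vs In (period 5, group 13): the stated order agrees with the simple trend.
(B) Mg (period 3, group 2) vs Al (period 3, group 13): the stated order contradicts the simple trend.
(C) P (period 3, group 15) vs Ge (period 4, group 14): the stated order agrees with the simple trend.
The exception is (B): Al's single 3p electron is easier to remove than one from Mg's filled 3s².

(B)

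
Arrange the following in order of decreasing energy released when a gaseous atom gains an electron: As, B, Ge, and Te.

Te > Ge > As > B

EA tends to increase across a period and decrease down a group, though the pattern is less regular than for IE or radius.
Neither a single period nor a single group — weigh both effects.
As > B: period and group pull opposite ways; the across-period shift dominates (78 vs 27 kJ/mol).
Ge > As: this pair runs against the simple trend — see the exception note.
Te > Ge: the two effects oppose for this pair; the across-period effect wins (190 vs 119 kJ/mol).
Note the exception: Ge has a higher electron affinity than As, contrary to the simple trend — adding an electron to As's half-filled 4p³ is unfavourable, so Ge (4p²) has the more exothermic EA.
Approximate values (kJ/mol): B 27, Ge 119, As 78, Te 190.
So from highest to lowest: Te > Ge > As > B.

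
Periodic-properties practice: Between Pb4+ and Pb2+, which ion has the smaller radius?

Pb4+

Both ions have Z = 82 protons, but Pb4+ has lost more electrons, so its remaining electrons feel a larger effective nuclear charge per electron and are pulled in more tightly.
Higher positive charge → smaller ion, so Pb2+ > Pb4+.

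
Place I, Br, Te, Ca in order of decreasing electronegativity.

Br > I > Te > Ca

EN rises left→right (higher Z_eff, smaller atoms) and falls top→bottom (larger, more shielded atoms).
These span different periods and groups, so the two trends combine.
Te > Ca: period and group pull opposite ways; the across-period shift dominates (2.10 vs 1.00).
I > Te: I lies to the right of Te in period 5, so the across-period effect alone puts I higher.
Br > I: Br sits above I in group 17, so the down-group effect alone puts Br higher.
For reference (Pauling): Ca 1.00, Br 2.96, Te 2.10, I 2.66.
So from highest to lowest: Br > I > Te > Ca.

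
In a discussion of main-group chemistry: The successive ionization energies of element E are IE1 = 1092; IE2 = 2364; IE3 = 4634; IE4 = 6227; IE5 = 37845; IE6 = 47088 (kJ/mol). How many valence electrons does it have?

4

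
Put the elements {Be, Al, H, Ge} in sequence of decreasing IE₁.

H > Be > Ge > Al

H is in period 1, group 1; Be is in period 2, group 2; Al is in period 3, group 13; Ge is in period 4, group 14.
Across a period the outer electron is held more tightly (higher IE₁); down a group it sits in a higher shell, more shielded, and comes off more easily.
These sit on a diagonal, where the across-period and down-group effects partly cancel.
Ge > Al: period and group pull opposite ways; the across-period shift dominates (762 vs 578 kJ/mol).
Be > Ge: the two effects oppose for this pair; the down-group effect wins (900 vs 762 kJ/mol).
H > Be: period and group pull opposite ways; the down-group shift dominates (1312 vs 900 kJ/mol).
Approximate values (kJ/mol): H 1312, Be 900, Al 578, Ge 762.
So from highest to lowest: H > Be > Ge > Al.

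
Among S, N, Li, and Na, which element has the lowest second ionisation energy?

The second ionization energy removes an electron from the +1 ion. For each element: S⁺ still has 5 valence electrons; N⁺ still has 4 valence electrons; Li⁺ is the bare [He] core; Na⁺ is the bare [Ne] core.
Breaking into a closed-shell core is much more expensive than removing a leftover valence electron — Na and Li have the largest IE_2 here.
Valence configurations: S⁺ [Ne]3s²3p³, N⁺ [He]2s²2p².
Tabulated IE_2 (kJ/mol): S 2252, N 2856, Li 7298, Na 4562.
Hence IE_2: S < N < Na < Li.

S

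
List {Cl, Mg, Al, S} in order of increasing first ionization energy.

Mg is in period 3, group 2; Al is in period 3, group 13; S is in period 3, group 16; Cl is in period 3, group 17.
Removing the outermost electron gets harder across a period and easier down a group.
All lie in period 3; the across-period trend (first ionization energy increases left to right) applies, with the exception below.
Note the exception: Mg has a higher first ionization energy than Al, contrary to the simple trend — Al's single 3p electron is easier to remove than one from Mg's filled 3s².
Approximate values (kJ/mol): Mg 738, Al 578, S 1000, Cl 1251.
So from lowest to highest: Al < Mg < S < Cl.

Al < Mg < S < Cl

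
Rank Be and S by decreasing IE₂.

The second ionization energy removes an electron from the +1 ion. For each element: Be⁺ still has 1 valence electron; S⁺ still has 5 valence electrons.
All are still removing valence electrons, so compare the +1 ions as you would atoms: IE_2 generally rises across a period (higher Z_eff) and falls down a group (larger shell), subject to the usual subshell exceptions.
Valence configurations: Be⁺ [He]2s¹, S⁺ [Ne]3s²3p³.
The numbers (kJ/mol): Be 1757, S 2252.
Putting it together, IE_2: Be < S.

S > Be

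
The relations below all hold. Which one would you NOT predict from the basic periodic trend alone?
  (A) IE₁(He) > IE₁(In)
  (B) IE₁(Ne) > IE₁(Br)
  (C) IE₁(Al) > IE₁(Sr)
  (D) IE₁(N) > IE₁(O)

The general trend: IE₁ increases across a period and decreases down a group.
(A) He (period 1, group 18) vs In (period 5, group 13): the stated order agrees with the simple trend.
(B) Ne (period 2, group 18) vs Br (period 4, group 17): the stated order agrees with the simple trend.
(C) Al (period 3, group 13) vs Sr (period 5, group 2): the stated order agrees with the simple trend.
(D) N (period 2, group 15) vs O (period 2, group 16): the stated order contradicts the simple trend.
The exception is (D): pairing an electron in O's 2p⁴ costs repulsion energy, so O ionizes more easily than half-filled N (2p³).

(D)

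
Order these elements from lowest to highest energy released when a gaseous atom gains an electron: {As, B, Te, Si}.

B < As < Si < Te

B is in period 2, group 13; Si is in period 3, group 14; As is in period 4, group 15; Te is in period 5, group 16.
Adding an electron releases more energy for atoms nearer the top right (short of the noble gases).
A diagonal step moves right (one effect) and down (the opposite effect) at once.
As > B: the two effects oppose for this pair; the across-period effect wins (78 vs 27 kJ/mol).
Si > As: period and group pull opposite ways; the down-group shift dominates (134 vs 78 kJ/mol).
Te > Si: the two effects oppose for this pair; the across-period effect wins (190 vs 134 kJ/mol).
Tabulated electron affinity (kJ/mol): B 27, Si 134, As 78, Te 190.
So from lowest to highest: B < As < Si < Te.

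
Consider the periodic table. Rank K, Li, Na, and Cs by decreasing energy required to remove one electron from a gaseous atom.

Li, Na, K, Cs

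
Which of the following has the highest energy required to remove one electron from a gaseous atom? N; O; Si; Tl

N is in period 2, group 15; O is in period 2, group 16; Si is in period 3, group 14; Tl is in period 6, group 13.
Removing the outermost electron gets harder across a period and easier down a group.
Neither a single period nor a single group — weigh both effects.
Si > Tl: relative to Tl, both the across-period and down-group shifts push Si's first ionization energy up.
O > Si: relative to Si, both the across-period and down-group shifts push O's first ionization energy up.
N > O: this pair runs against the simple trend — see the exception note.
Note the exception: N has a higher first ionization energy than O, contrary to the simple trend — pairing an electron in O's 2p⁴ costs repulsion energy, so O ionizes more easily than half-filled N (2p³).
For reference (kJ/mol): N 1402, O 1314, Si 786, Tl 589.
The highest energy required to remove one electron from a gaseous atom among these belongs to N.

N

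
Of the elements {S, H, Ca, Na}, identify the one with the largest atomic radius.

Ca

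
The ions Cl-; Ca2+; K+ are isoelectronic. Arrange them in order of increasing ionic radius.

All of these have 18 electrons, so size is governed by nuclear charge alone: the more protons, the stronger the pull on the same electron cloud, and the smaller the ion.
Nuclear charges: Ca2+ (Z=20), K+ (Z=19), Cl- (Z=17).
Smallest to largest: Ca2+ < K+ < Cl-.

Ca2+ < K+ < Cl-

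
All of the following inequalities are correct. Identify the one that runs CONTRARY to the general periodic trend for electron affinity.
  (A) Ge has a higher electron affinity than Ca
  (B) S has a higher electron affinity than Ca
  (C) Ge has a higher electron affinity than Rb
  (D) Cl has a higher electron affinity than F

(D)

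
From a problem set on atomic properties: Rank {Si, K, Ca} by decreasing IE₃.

Ca > K > Si

IE_3 is the cost of taking one more electron from the +2 cation: Si²⁺ still has 2 valence electrons; K²⁺ is already 1 electron into the core; Ca²⁺ is the bare [Ar] core.
Pulling an electron out of a noble-gas core costs far more than removing a remaining valence electron, so K and Ca sit at the high end of IE_3.
Approximate IE_3 values (kJ/mol): Si 3232, K 4420, Ca 4912.
Overall IE_3 order: Si < K < Ca.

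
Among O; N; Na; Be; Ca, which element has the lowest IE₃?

N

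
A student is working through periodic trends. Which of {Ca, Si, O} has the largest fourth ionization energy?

O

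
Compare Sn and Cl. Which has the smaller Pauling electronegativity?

Sn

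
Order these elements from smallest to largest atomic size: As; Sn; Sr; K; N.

Radius decreases left→right (rising Z_eff, same n) and increases top→bottom (higher n).
These span different periods and groups, so the two trends combine.
As > N: As sits below N in group 15, so the down-group effect alone puts As larger.
Sn > As: relative to As, both the across-period and down-group shifts push Sn's atomic radius up.
Sr > Sn: both are in period 5; the period trend gives Sr the larger value.
K > Sr: the two effects oppose for this pair; the across-period effect wins (196 vs 185 pm).
For reference (pm): N 71, K 196, As 121, Sr 185, Sn 140.
So from smallest to largest: N < As < Sn < Sr < K.

N < As < Sn < Sr < K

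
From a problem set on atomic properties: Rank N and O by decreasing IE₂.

O, N

IE_2 is the cost of taking one more electron from the +1 cation: N⁺ still has 4 valence electrons; O⁺ still has 5 valence electrons.
All are still removing valence electrons, so compare the +1 ions as you would atoms: IE_2 generally rises across a period (higher Z_eff) and falls down a group (larger shell), subject to the usual subshell exceptions.
Valence configurations: N⁺ [He]2s²2p², O⁺ [He]2s²2p³.
Approximate IE_2 values (kJ/mol): N 2856, O 3388.
So the second ionization energies run N < O.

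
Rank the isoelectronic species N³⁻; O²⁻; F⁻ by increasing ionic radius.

All of these have 10 electrons, so size is governed by nuclear charge alone: the more protons, the stronger the pull on the same electron cloud, and the smaller the ion.
Nuclear charges: F⁻ (Z=9), O²⁻ (Z=8), N³⁻ (Z=7).
Smallest to largest: F⁻ < O²⁻ < N³⁻.

F⁻ < O²⁻ < N³⁻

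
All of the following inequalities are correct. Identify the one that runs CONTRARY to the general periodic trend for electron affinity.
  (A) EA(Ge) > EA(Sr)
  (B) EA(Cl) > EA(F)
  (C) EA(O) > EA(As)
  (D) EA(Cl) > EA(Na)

The general trend: electron affinity increases across a period and decreases down a group.
(A) Ge (period 4, group 14) vs Sr (period 5, group 2): the stated order agrees with the simple trend.
(B) Cl (period 3, group 17) vs F (period 2, group 17): the stated order contradicts the simple trend.
(C) O (period 2, group 16) vs As (period 4, group 15): the stated order agrees with the simple trend.
(D) Cl (period 3, group 17) vs Na (period 3, group 1): the stated order agrees with the simple trend.
The exception is (B): F's small 2p subshell makes the incoming electron feel strong e⁻–e⁻ repulsion, so Cl actually releases more energy on gaining an electron.

(B)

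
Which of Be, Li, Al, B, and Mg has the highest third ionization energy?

Consider each +2 ion: Be²⁺ is the bare [He] core; Li²⁺ is already 1 electron into the core; Al²⁺ still has 1 valence electron; B²⁺ still has 1 valence electron; Mg²⁺ is the bare [Ne] core.
Pulling an electron out of a noble-gas core costs far more than removing a remaining valence electron, so Mg, Li and Be sit at the high end of IE_3.
Valence configurations: Al²⁺ [Ne]3s¹, B²⁺ [He]2s¹.
Tabulated IE_3 (kJ/mol): Be 14849, Li 11815, Al 2745, B 3660, Mg 7733.
Hence IE_3: Al < B < Mg < Li < Be.

Be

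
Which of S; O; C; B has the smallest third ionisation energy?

Consider each +2 ion: S²⁺ still has 4 valence electrons; O²⁺ still has 4 valence electrons; C²⁺ still has 2 valence electrons; B²⁺ still has 1 valence electron.
All are still removing valence electrons, so compare the +2 ions as you would atoms: IE_3 generally rises across a period (higher Z_eff) and falls down a group (larger shell), subject to the usual subshell exceptions.
Valence configurations: S²⁺ [Ne]3s²3p², O²⁺ [He]2s²2p², C²⁺ [He]2s², B²⁺ [He]2s¹.
Tabulated IE_3 (kJ/mol): S 3357, O 5300, C 4620, B 3660.
Putting it together, IE_3: S < B < C < O.

S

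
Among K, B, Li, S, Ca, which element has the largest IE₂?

IE_2 is the cost of taking one more electron from the +1 cation: K⁺ is the bare [Ar] core; B⁺ still has 2 valence electrons; Li⁺ is the bare [He] core; S⁺ still has 5 valence electrons; Ca⁺ still has 1 valence electron.
Core electrons are held far more tightly than valence electrons, so K and Li top the IE_2 order.
Valence configurations: B⁺ [He]2s², S⁺ [Ne]3s²3p³, Ca⁺ [Ar]4s¹.
Tabulated IE_2 (kJ/mol): K 3052, B 2427, Li 7298, S 2252, Ca 1145.
So the second ionization energies run Ca < S < B < K < Li.

Li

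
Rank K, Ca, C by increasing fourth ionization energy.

K < C < Ca

IE_4 is the cost of taking one more electron from the +3 cation: K³⁺ is already 2 electrons into the core; Ca³⁺ is already 1 electron into the core; C³⁺ still has 1 valence electron.
Usually core removal costs more than valence removal, but here the competition is close: a tightly held n=2 valence electron can cost more to remove than an n=3 core electron, so the actual values have to decide it.
Approximate IE_4 values (kJ/mol): K 5877, Ca 6491, C 6223.
Hence IE_4: K < C < Ca.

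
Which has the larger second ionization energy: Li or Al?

Li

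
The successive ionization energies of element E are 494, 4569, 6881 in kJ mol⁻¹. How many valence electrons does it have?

1

Look for the largest jump between consecutive ionization energies: IE2/IE1 ≈ 9.2, far larger than any earlier ratio.
That jump marks the point where a core electron is being removed. So the atom has 1 valence electron.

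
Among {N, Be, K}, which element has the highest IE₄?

The fourth ionization energy removes an electron from the +3 ion. For each element: N³⁺ still has 2 valence electrons; Be³⁺ is already 1 electron into the core; K³⁺ is already 2 electrons into the core.
Usually core removal costs more than valence removal, but here the competition is close: a tightly held n=2 valence electron can cost more to remove than an n=3 core electron, so the actual values have to decide it.
Tabulated IE_4 (kJ/mol): N 7475, Be 21007, K 5877.
Hence IE_4: K < N < Be.

Be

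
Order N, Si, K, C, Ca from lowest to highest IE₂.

Ca, Si, C, N, K

After 1 electron has been removed, what remains? N⁺ still has 4 valence electrons; Si⁺ still has 3 valence electrons; K⁺ is the bare [Ar] core; C⁺ still has 3 valence electrons; Ca⁺ still has 1 valence electron.
Core electrons are held far more tightly than valence electrons, so K tops the IE_2 order.
Valence configurations: N⁺ [He]2s²2p², Si⁺ [Ne]3s²3p¹, C⁺ [He]2s²2p¹, Ca⁺ [Ar]4s¹.
Tabulated IE_2 (kJ/mol): N 2856, Si 1577, K 3052, C 2353, Ca 1145.
Putting it together, IE_2: Ca < Si < C < N < K.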